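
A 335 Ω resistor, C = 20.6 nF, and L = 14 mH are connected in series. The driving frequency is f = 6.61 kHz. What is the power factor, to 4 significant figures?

ω = 2πf = 41530 rad/s
X_L = ωL = 581.4 Ω
X_C = 1/(ωC) = 1169 Ω
Net reactance X = X_L − X_C = -587.4 Ω
Z = 335.0 − j587.4 Ω
|Z| = √(335.0² + 587.4²) = 676.2 Ω
∠Z = arctan(-587.4/335.0) = -60.30°
cos φ = cos(-60.30°) = 0.4954

0.4954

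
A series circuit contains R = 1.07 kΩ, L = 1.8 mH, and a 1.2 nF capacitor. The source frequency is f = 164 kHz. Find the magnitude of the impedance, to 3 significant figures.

1500 Ω

ω = 2πf = 1.03e+06 rad/s
X_L = ωL = 1850 Ω
X_C = 1/(ωC) = 809 Ω
Net reactance X = X_L − X_C = 1050 Ω
Z = 1070 + j1050 Ω
|Z| = √(1070² + 1050²) = 1500 Ω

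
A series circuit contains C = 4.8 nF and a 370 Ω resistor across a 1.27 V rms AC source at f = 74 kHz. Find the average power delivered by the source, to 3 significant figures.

ω = 2πf = 465000 rad/s
X_C = 1/(ωC) = 448 Ω
Z = 370 − j448 Ω
|Z| = √(370² + 448²) = 581 Ω
∠Z = arctan(-448/370) = -50.5°
I = V/|Z| = 2.19 mA
P = VI cos φ = 1.27 × 0.00219 × cos(-50.5°) = 1.77 mW

1.77 mW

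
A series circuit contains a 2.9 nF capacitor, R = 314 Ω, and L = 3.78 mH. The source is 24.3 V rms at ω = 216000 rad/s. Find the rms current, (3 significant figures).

X_L = ωL = 816 Ω
X_C = 1/(ωC) = 1600 Ω
Net reactance X = X_L − X_C = -780 Ω
Z = 314 − j780 Ω
|Z| = √(314² + 780²) = 841 Ω
I = V/|Z| = 24.3/841 = 28.9 mA

28.9 mA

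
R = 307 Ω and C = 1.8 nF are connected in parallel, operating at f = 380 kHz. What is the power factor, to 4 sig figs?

0.6040

ω = 2πf = 2.388e+06 rad/s
X_C = 1/(ωC) = 232.7 Ω
Parallel: admittances add. Y = 1/R + jωC
Y = (0.003257 + j0.004298) S
|Y| = 0.005393 S → |Z| = 1/|Y| = 185.4 Ω, ∠Z = −∠Y = -52.84°
cos φ = cos(-52.84°) = 0.6040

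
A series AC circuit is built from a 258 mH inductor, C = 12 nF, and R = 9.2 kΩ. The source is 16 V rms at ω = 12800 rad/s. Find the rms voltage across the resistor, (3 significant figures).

X_L = ωL = 3300 Ω
X_C = 1/(ωC) = 6510 Ω
Net reactance X = X_L − X_C = -3210 Ω
Z = 9200 − j3210 Ω
|Z| = √(9200² + 3210²) = 9740 Ω
I = V/|Z| = 1.64 mA
V_R = I·|Z_R| = 0.00164 × 9200 = 15.1 V

15.1 V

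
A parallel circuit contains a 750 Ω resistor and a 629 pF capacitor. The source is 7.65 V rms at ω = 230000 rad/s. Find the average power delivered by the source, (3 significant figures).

X_C = 1/(ωC) = 6910 Ω
Parallel: admittances add. Y = 1/R + jωC
Y = (0.00133 + j0.000145) S
|Y| = 0.00134 S → |Z| = 1/|Y| = 746 Ω, ∠Z = −∠Y = -6.19°
I = V/|Z| = 10.3 mA
P = VI cos φ = 7.65 × 0.0103 × cos(-6.19°) = 78.0 mW

78.0 mW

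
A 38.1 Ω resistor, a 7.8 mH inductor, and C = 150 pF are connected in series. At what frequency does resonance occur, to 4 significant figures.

147.1 kHz

ω₀ = 1/√(LC) = 1/√(0.0078 × 1.5e-10) = 924500 rad/s
f₀ = ω₀/(2π) = 147.1 kHz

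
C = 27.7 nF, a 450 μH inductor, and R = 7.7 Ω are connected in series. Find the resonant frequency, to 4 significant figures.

45.08 kHz

ω₀ = 1/√(LC) = 1/√(0.00045 × 2.77e-08) = 283200 rad/s
f₀ = ω₀/(2π) = 45.08 kHz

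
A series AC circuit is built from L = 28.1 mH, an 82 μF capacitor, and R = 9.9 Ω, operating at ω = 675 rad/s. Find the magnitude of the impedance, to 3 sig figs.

X_L = ωL = 19.0 Ω
X_C = 1/(ωC) = 18.1 Ω
Net reactance X = X_L − X_C = 0.901 Ω
Z = 9.90 + j0.901 Ω
|Z| = √(9.90² + 0.901²) = 9.94 Ω

9.94 Ω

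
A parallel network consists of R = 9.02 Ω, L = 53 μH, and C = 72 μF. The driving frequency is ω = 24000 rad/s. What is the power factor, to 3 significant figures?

0.117

X_L = ωL = 1.27 Ω
X_C = 1/(ωC) = 0.579 Ω
Parallel: admittances add. Y = 1/R + 1/(jωL) + jωC
Y = (0.111 + j0.942) S
|Y| = 0.948 S → |Z| = 1/|Y| = 1.05 Ω, ∠Z = −∠Y = -83.3°
cos φ = cos(-83.3°) = 0.117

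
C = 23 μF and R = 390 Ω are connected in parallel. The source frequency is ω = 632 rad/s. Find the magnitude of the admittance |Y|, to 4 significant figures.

X_C = 1/(ωC) = 68.79 Ω
Parallel: admittances add. Y = 1/R + jωC
Y = (0.002564 + j0.01454) S
|Y| = 0.01476 S → |Z| = 1/|Y| = 67.75 Ω, ∠Z = −∠Y = -80.00°

14.76 mS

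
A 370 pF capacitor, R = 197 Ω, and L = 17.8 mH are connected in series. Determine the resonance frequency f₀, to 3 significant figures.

ω₀ = 1/√(LC) = 1/√(0.0178 × 3.7e-10) = 389700 rad/s
f₀ = ω₀/(2π) = 62.0 kHz

62.0 kHz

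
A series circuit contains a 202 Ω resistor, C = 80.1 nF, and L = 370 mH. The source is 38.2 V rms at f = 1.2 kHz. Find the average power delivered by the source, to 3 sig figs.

ω = 2πf = 7540 rad/s
X_L = ωL = 2790 Ω
X_C = 1/(ωC) = 1660 Ω
Net reactance X = X_L − X_C = 1130 Ω
Z = 202 + j1130 Ω
|Z| = √(202² + 1130²) = 1150 Ω
∠Z = arctan(1130/202) = 79.9°
I = V/|Z| = 33.2 mA
P = VI cos φ = 38.2 × 0.0332 × cos(79.9°) = 222 mW

222 mW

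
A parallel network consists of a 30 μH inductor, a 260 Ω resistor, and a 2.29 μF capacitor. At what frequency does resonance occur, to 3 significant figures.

19.2 kHz

ω₀ = 1/√(LC) = 1/√(3e-05 × 2.29e-06) = 120600 rad/s
f₀ = ω₀/(2π) = 19.2 kHz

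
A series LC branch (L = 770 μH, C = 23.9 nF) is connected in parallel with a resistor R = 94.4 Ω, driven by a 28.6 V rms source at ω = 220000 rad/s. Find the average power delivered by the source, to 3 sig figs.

X_L = ωL = 169 Ω
X_C = 1/(ωC) = 190 Ω
Branch 1: Z₁ = R = 94.4 Ω
Branch 2 (series LC): Z₂ = j(X_L − X_C) = −j20.8 Ω
Parallel: Z = Z₁Z₂/(Z₁+Z₂), |Z| = 20.3 Ω, ∠Z = -77.6°
I = V/|Z| = 1.41 A
P = VI cos φ = 28.6 × 1.41 × cos(-77.6°) = 8.66 W

8.66 W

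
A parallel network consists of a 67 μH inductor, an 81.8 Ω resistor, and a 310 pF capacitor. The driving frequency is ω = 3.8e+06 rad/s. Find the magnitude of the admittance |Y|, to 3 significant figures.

X_L = ωL = 255 Ω
X_C = 1/(ωC) = 849 Ω
Parallel: admittances add. Y = 1/R + 1/(jωL) + jωC
Y = (0.0122 − j0.00275) S
|Y| = 0.0125 S → |Z| = 1/|Y| = 79.8 Ω, ∠Z = −∠Y = 12.7°

12.5 mS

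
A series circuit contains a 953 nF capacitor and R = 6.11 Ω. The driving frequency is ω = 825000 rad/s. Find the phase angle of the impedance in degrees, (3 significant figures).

-11.8°

X_C = 1/(ωC) = 1.27 Ω
Z = 6.11 − j1.27 Ω
|Z| = √(6.11² + 1.27²) = 6.24 Ω
∠Z = arctan(-1.27/6.11) = -11.8°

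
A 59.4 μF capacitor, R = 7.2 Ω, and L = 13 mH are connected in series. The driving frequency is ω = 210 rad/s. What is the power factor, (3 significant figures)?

X_L = ωL = 2.73 Ω
X_C = 1/(ωC) = 80.2 Ω
Net reactance X = X_L − X_C = -77.4 Ω
Z = 7.20 − j77.4 Ω
|Z| = √(7.20² + 77.4²) = 77.8 Ω
∠Z = arctan(-77.4/7.20) = -84.7°
cos φ = cos(-84.7°) = 0.0926

0.0926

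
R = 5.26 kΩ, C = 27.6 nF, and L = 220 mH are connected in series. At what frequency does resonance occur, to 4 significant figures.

2.042 kHz

ω₀ = 1/√(LC) = 1/√(0.22 × 2.76e-08) = 12830 rad/s
f₀ = ω₀/(2π) = 2.042 kHz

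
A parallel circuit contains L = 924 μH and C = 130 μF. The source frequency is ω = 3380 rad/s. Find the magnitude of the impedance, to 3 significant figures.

8.39 Ω

X_L = ωL = 3.12 Ω
X_C = 1/(ωC) = 2.28 Ω
Parallel: admittances add. Y = 1/(jωL) + jωC
Y = (0 + j0.119) S
|Y| = 0.119 S → |Z| = 1/|Y| = 8.39 Ω, ∠Z = −∠Y = -90.0°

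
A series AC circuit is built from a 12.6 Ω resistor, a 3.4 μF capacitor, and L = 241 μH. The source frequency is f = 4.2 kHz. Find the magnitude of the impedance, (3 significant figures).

13.5 Ω

ω = 2πf = 26390 rad/s
X_L = ωL = 6.36 Ω
X_C = 1/(ωC) = 11.1 Ω
Net reactance X = X_L − X_C = -4.79 Ω
Z = 12.6 − j4.79 Ω
|Z| = √(12.6² + 4.79²) = 13.5 Ω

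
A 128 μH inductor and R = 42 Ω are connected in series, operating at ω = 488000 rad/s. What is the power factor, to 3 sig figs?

X_L = ωL = 62.5 Ω
Z = 42.0 + j62.5 Ω
|Z| = √(42.0² + 62.5²) = 75.3 Ω
∠Z = arctan(62.5/42.0) = 56.1°
cos φ = cos(56.1°) = 0.558

0.558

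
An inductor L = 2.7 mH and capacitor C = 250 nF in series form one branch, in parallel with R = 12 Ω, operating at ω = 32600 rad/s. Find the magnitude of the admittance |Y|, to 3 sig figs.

X_L = ωL = 88.0 Ω
X_C = 1/(ωC) = 123 Ω
Branch 1: Z₁ = R = 12.0 Ω
Branch 2 (series LC): Z₂ = j(X_L − X_C) = −j34.7 Ω
Parallel: Z = Z₁Z₂/(Z₁+Z₂), |Z| = 11.3 Ω, ∠Z = -19.1°
|Y| = 1/|Z| = 88.2 mS

88.2 mS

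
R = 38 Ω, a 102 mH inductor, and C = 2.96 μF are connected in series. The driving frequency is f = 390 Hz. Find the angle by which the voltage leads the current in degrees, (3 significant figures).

71.3°

ω = 2πf = 2450 rad/s
X_L = ωL = 250 Ω
X_C = 1/(ωC) = 138 Ω
Net reactance X = X_L − X_C = 112 Ω
Z = 38.0 + j112 Ω
|Z| = √(38.0² + 112²) = 118 Ω
∠Z = arctan(112/38.0) = 71.3°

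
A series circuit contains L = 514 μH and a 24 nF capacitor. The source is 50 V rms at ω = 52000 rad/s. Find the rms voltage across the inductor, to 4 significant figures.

1.725 V

X_L = ωL = 26.73 Ω
X_C = 1/(ωC) = 801.3 Ω
Net reactance X = X_L − X_C = -774.6 Ω
Z = − j774.6 Ω
|Z| = √(0² + 774.6²) = 774.6 Ω
I = V/|Z| = 64.55 mA
V_L = I·|Z_L| = 0.06455 × 26.73 = 1.725 V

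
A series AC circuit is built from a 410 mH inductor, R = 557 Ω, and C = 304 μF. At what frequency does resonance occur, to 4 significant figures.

ω₀ = 1/√(LC) = 1/√(0.41 × 0.000304) = 89.57 rad/s
f₀ = ω₀/(2π) = 14.26 Hz

14.26 Hz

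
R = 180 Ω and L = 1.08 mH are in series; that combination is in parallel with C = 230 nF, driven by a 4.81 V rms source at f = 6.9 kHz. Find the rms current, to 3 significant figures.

48.4 mA

ω = 2πf = 43350 rad/s
X_L = ωL = 46.8 Ω
X_C = 1/(ωC) = 100 Ω
Branch 1 (R+jX_L): Z₁ = 180 + j46.8 Ω, |Z₁| = 186 Ω
Branch 2 (−jX_C): Z₂ = −j100 Ω
Parallel: Z = Z₁Z₂/(Z₁+Z₂), |Z| = 99.3 Ω, ∠Z = -58.9°
I = V/|Z| = 4.81/99.3 = 48.4 mA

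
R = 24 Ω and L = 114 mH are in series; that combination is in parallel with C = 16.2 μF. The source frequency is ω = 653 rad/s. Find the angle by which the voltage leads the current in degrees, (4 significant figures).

22.06°

X_L = ωL = 74.44 Ω
X_C = 1/(ωC) = 94.53 Ω
Branch 1 (R+jX_L): Z₁ = 24.00 + j74.44 Ω, |Z₁| = 78.22 Ω
Branch 2 (−jX_C): Z₂ = −j94.53 Ω
Parallel: Z = Z₁Z₂/(Z₁+Z₂), |Z| = 236.2 Ω, ∠Z = 22.06°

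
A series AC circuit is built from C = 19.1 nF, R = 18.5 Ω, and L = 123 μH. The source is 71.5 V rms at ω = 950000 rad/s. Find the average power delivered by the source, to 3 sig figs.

X_L = ωL = 117 Ω
X_C = 1/(ωC) = 55.1 Ω
Net reactance X = X_L − X_C = 61.7 Ω
Z = 18.5 + j61.7 Ω
|Z| = √(18.5² + 61.7²) = 64.5 Ω
∠Z = arctan(61.7/18.5) = 73.3°
I = V/|Z| = 1.11 A
P = VI cos φ = 71.5 × 1.11 × cos(73.3°) = 22.8 W

22.8 W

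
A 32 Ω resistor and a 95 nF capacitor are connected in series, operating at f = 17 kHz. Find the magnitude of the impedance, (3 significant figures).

ω = 2πf = 106800 rad/s
X_C = 1/(ωC) = 98.5 Ω
Z = 32.0 − j98.5 Ω
|Z| = √(32.0² + 98.5²) = 104 Ω

104 Ω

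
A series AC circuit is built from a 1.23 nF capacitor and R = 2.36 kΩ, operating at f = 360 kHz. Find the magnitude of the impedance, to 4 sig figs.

ω = 2πf = 2.262e+06 rad/s
X_C = 1/(ωC) = 359.4 Ω
Z = 2360 − j359.4 Ω
|Z| = √(2360² + 359.4²) = 2387 Ω

2387 Ω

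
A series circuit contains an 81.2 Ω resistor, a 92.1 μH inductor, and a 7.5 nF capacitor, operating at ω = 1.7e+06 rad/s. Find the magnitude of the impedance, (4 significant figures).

X_L = ωL = 156.6 Ω
X_C = 1/(ωC) = 78.43 Ω
Net reactance X = X_L − X_C = 78.14 Ω
Z = 81.20 + j78.14 Ω
|Z| = √(81.20² + 78.14²) = 112.7 Ω

112.7 Ω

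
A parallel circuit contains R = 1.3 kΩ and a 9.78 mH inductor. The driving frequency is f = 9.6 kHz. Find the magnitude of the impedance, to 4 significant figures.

ω = 2πf = 60320 rad/s
X_L = ωL = 589.9 Ω
Parallel: admittances add. Y = 1/R + 1/(jωL)
Y = (0.0007692 − j0.001695) S
|Y| = 0.001862 S → |Z| = 1/|Y| = 537.2 Ω, ∠Z = −∠Y = 65.59°

537.2 Ω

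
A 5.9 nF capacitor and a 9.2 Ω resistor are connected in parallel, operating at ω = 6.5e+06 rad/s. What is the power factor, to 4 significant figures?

0.9430

X_C = 1/(ωC) = 26.08 Ω
Parallel: admittances add. Y = 1/R + jωC
Y = (0.1087 + j0.03835) S
|Y| = 0.1153 S → |Z| = 1/|Y| = 8.676 Ω, ∠Z = −∠Y = -19.43°
cos φ = cos(-19.43°) = 0.9430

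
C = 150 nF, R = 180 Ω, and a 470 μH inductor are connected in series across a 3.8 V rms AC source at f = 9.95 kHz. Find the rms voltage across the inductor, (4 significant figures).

ω = 2πf = 62520 rad/s
X_L = ωL = 29.38 Ω
X_C = 1/(ωC) = 106.6 Ω
Net reactance X = X_L − X_C = -77.25 Ω
Z = 180.0 − j77.25 Ω
|Z| = √(180.0² + 77.25²) = 195.9 Ω
I = V/|Z| = 19.40 mA
V_L = I·|Z_L| = 0.01940 × 29.38 = 0.5700 V

0.5700 V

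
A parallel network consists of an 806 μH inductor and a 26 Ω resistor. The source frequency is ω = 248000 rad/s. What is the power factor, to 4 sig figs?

X_L = ωL = 199.9 Ω
Parallel: admittances add. Y = 1/R + 1/(jωL)
Y = (0.03846 − j0.005003) S
|Y| = 0.03879 S → |Z| = 1/|Y| = 25.78 Ω, ∠Z = −∠Y = 7.411°
cos φ = cos(7.411°) = 0.9916

0.9916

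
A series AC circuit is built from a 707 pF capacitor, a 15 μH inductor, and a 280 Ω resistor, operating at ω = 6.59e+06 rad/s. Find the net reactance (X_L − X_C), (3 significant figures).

-116 Ω

X_L = ωL = 98.9 Ω
X_C = 1/(ωC) = 215 Ω
X = 98.9 − 215 = -116 Ω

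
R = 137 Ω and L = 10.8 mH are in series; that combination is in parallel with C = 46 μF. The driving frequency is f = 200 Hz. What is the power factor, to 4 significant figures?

0.1256

ω = 2πf = 1257 rad/s
X_L = ωL = 13.57 Ω
X_C = 1/(ωC) = 17.30 Ω
Branch 1 (R+jX_L): Z₁ = 137.0 + j13.57 Ω, |Z₁| = 137.7 Ω
Branch 2 (−jX_C): Z₂ = −j17.30 Ω
Parallel: Z = Z₁Z₂/(Z₁+Z₂), |Z| = 17.38 Ω, ∠Z = -82.78°
cos φ = cos(-82.78°) = 0.1256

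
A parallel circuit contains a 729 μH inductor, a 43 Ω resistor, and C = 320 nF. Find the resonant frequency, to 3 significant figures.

ω₀ = 1/√(LC) = 1/√(0.000729 × 3.2e-07) = 65470 rad/s
f₀ = ω₀/(2π) = 10.4 kHz

10.4 kHz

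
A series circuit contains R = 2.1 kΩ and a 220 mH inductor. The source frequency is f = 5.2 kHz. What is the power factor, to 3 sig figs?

ω = 2πf = 32670 rad/s
X_L = ωL = 7190 Ω
Z = 2100 + j7190 Ω
|Z| = √(2100² + 7190²) = 7490 Ω
∠Z = arctan(7190/2100) = 73.7°
cos φ = cos(73.7°) = 0.280

0.280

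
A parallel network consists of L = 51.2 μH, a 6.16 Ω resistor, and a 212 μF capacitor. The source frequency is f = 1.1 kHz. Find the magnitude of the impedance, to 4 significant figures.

0.7298 Ω

ω = 2πf = 6912 rad/s
X_L = ωL = 0.3539 Ω
X_C = 1/(ωC) = 0.6825 Ω
Parallel: admittances add. Y = 1/R + 1/(jωL) + jωC
Y = (0.1623 − j1.361) S
|Y| = 1.370 S → |Z| = 1/|Y| = 0.7298 Ω, ∠Z = −∠Y = 83.20°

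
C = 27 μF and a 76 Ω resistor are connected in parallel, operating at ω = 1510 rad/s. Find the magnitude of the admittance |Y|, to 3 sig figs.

X_C = 1/(ωC) = 24.5 Ω
Parallel: admittances add. Y = 1/R + jωC
Y = (0.0132 + j0.0408) S
|Y| = 0.0428 S → |Z| = 1/|Y| = 23.3 Ω, ∠Z = −∠Y = -72.1°

42.8 mS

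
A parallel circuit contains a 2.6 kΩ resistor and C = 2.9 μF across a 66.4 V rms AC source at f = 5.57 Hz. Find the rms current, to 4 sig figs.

ω = 2πf = 35.00 rad/s
X_C = 1/(ωC) = 9853 Ω
Parallel: admittances add. Y = 1/R + jωC
Y = (0.0003846 + j0.0001015) S
|Y| = 0.0003978 S → |Z| = 1/|Y| = 2514 Ω, ∠Z = −∠Y = -14.78°
I = V/|Z| = 66.4/2514 = 26.41 mA

26.41 mA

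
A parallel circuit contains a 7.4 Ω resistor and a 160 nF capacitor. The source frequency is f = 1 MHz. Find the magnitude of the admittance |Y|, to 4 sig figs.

ω = 2πf = 6.283e+06 rad/s
X_C = 1/(ωC) = 0.9947 Ω
Parallel: admittances add. Y = 1/R + jωC
Y = (0.1351 + j1.005) S
|Y| = 1.014 S → |Z| = 1/|Y| = 0.9859 Ω, ∠Z = −∠Y = -82.34°

1.014 S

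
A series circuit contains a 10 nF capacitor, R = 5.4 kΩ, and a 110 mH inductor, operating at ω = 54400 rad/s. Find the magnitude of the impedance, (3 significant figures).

6810 Ω

X_L = ωL = 5980 Ω
X_C = 1/(ωC) = 1840 Ω
Net reactance X = X_L − X_C = 4150 Ω
Z = 5400 + j4150 Ω
|Z| = √(5400² + 4150²) = 6810 Ω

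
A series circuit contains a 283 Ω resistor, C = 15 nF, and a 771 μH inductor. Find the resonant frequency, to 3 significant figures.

ω₀ = 1/√(LC) = 1/√(0.000771 × 1.5e-08) = 294100 rad/s
f₀ = ω₀/(2π) = 46.8 kHz

46.8 kHz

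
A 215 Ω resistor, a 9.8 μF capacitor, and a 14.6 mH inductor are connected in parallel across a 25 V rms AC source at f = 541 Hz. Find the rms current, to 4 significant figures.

ω = 2πf = 3399 rad/s
X_L = ωL = 49.63 Ω
X_C = 1/(ωC) = 30.02 Ω
Parallel: admittances add. Y = 1/R + 1/(jωL) + jωC
Y = (0.004651 + j0.01316) S
|Y| = 0.01396 S → |Z| = 1/|Y| = 71.63 Ω, ∠Z = −∠Y = -70.54°
I = V/|Z| = 25/71.63 = 349.0 mA

349.0 mA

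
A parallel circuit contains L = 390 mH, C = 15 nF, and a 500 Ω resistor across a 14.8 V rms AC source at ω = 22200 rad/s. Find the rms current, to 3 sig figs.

X_L = ωL = 8660 Ω
X_C = 1/(ωC) = 3000 Ω
Parallel: admittances add. Y = 1/R + 1/(jωL) + jωC
Y = (0.00200 + j0.000217) S
|Y| = 0.00201 S → |Z| = 1/|Y| = 497 Ω, ∠Z = −∠Y = -6.21°
I = V/|Z| = 14.8/497 = 29.8 mA

29.8 mA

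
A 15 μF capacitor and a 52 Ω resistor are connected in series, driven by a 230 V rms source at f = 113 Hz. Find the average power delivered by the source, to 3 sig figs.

ω = 2πf = 710.0 rad/s
X_C = 1/(ωC) = 93.9 Ω
Z = 52.0 − j93.9 Ω
|Z| = √(52.0² + 93.9²) = 107 Ω
∠Z = arctan(-93.9/52.0) = -61.0°
I = V/|Z| = 2.14 A
P = VI cos φ = 230 × 2.14 × cos(-61.0°) = 239 W

239 W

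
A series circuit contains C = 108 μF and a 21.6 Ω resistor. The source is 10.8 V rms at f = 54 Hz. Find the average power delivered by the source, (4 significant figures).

2.080 W

ω = 2πf = 339.3 rad/s
X_C = 1/(ωC) = 27.29 Ω
Z = 21.60 − j27.29 Ω
|Z| = √(21.60² + 27.29²) = 34.80 Ω
∠Z = arctan(-27.29/21.60) = -51.64°
I = V/|Z| = 310.3 mA
P = VI cos φ = 10.8 × 0.3103 × cos(-51.64°) = 2.080 W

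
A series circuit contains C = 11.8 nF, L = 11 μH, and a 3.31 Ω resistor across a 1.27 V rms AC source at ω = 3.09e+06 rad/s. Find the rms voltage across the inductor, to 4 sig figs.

X_L = ωL = 33.99 Ω
X_C = 1/(ωC) = 27.43 Ω
Net reactance X = X_L − X_C = 6.564 Ω
Z = 3.310 + j6.564 Ω
|Z| = √(3.310² + 6.564²) = 7.352 Ω
I = V/|Z| = 172.8 mA
V_L = I·|Z_L| = 0.1728 × 33.99 = 5.872 V

5.872 V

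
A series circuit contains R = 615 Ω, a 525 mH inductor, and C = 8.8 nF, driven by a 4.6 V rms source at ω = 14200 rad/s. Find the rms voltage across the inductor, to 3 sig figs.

X_L = ωL = 7460 Ω
X_C = 1/(ωC) = 8000 Ω
Net reactance X = X_L − X_C = -548 Ω
Z = 615 − j548 Ω
|Z| = √(615² + 548²) = 823 Ω
I = V/|Z| = 5.59 mA
V_L = I·|Z_L| = 0.00559 × 7460 = 41.6 V

41.6 V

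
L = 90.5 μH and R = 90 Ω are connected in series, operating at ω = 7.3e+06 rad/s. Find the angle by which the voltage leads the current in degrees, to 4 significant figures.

82.24°

X_L = ωL = 660.6 Ω
Z = 90.00 + j660.6 Ω
|Z| = √(90.00² + 660.6²) = 666.8 Ω
∠Z = arctan(660.6/90.00) = 82.24°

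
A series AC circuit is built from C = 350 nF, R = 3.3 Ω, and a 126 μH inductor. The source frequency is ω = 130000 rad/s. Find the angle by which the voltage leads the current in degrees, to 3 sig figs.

-59.5°

X_L = ωL = 16.4 Ω
X_C = 1/(ωC) = 22.0 Ω
Net reactance X = X_L − X_C = -5.60 Ω
Z = 3.30 − j5.60 Ω
|Z| = √(3.30² + 5.60²) = 6.50 Ω
∠Z = arctan(-5.60/3.30) = -59.5°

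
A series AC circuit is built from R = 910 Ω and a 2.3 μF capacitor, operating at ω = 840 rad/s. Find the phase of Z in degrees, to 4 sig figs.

X_C = 1/(ωC) = 517.6 Ω
Z = 910.0 − j517.6 Ω
|Z| = √(910.0² + 517.6²) = 1047 Ω
∠Z = arctan(-517.6/910.0) = -29.63°

-29.63°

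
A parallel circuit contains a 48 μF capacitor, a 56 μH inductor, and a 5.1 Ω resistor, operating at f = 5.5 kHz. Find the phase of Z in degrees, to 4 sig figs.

-80.26°

ω = 2πf = 34560 rad/s
X_L = ωL = 1.935 Ω
X_C = 1/(ωC) = 0.6029 Ω
Parallel: admittances add. Y = 1/R + 1/(jωL) + jωC
Y = (0.1961 + j1.142) S
|Y| = 1.159 S → |Z| = 1/|Y| = 0.8630 Ω, ∠Z = −∠Y = -80.26°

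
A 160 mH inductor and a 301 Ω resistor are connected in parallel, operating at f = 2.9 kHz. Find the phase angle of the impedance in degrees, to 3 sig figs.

5.89°

ω = 2πf = 18220 rad/s
X_L = ωL = 2920 Ω
Parallel: admittances add. Y = 1/R + 1/(jωL)
Y = (0.00332 − j0.000343) S
|Y| = 0.00334 S → |Z| = 1/|Y| = 299 Ω, ∠Z = −∠Y = 5.89°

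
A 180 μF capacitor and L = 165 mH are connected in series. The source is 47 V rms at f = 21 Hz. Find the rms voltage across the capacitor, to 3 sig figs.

97.3 V

ω = 2πf = 131.9 rad/s
X_L = ωL = 21.8 Ω
X_C = 1/(ωC) = 42.1 Ω
Net reactance X = X_L − X_C = -20.3 Ω
Z = − j20.3 Ω
|Z| = √(0² + 20.3²) = 20.3 Ω
I = V/|Z| = 2.31 A
V_C = I·|Z_C| = 2.31 × 42.1 = 97.3 V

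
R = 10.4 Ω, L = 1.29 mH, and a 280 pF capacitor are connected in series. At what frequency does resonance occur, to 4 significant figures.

264.8 kHz

ω₀ = 1/√(LC) = 1/√(0.00129 × 2.8e-10) = 1.664e+06 rad/s
f₀ = ω₀/(2π) = 264.8 kHz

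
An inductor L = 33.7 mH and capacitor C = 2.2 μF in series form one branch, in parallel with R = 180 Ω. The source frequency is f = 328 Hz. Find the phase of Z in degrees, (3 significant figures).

ω = 2πf = 2061 rad/s
X_L = ωL = 69.5 Ω
X_C = 1/(ωC) = 221 Ω
Branch 1: Z₁ = R = 180 Ω
Branch 2 (series LC): Z₂ = j(X_L − X_C) = −j151 Ω
Parallel: Z = Z₁Z₂/(Z₁+Z₂), |Z| = 116 Ω, ∠Z = -50.0°

-50.0°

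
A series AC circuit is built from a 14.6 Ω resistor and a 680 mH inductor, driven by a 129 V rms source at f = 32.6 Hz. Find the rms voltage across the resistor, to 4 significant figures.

ω = 2πf = 204.8 rad/s
X_L = ωL = 139.3 Ω
Z = 14.60 + j139.3 Ω
|Z| = √(14.60² + 139.3²) = 140.0 Ω
I = V/|Z| = 921.1 mA
V_R = I·|Z_R| = 0.9211 × 14.60 = 13.45 V

13.45 V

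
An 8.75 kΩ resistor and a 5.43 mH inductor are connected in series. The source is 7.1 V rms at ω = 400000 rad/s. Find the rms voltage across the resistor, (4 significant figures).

6.891 V

X_L = ωL = 2172 Ω
Z = 8750 + j2172 Ω
|Z| = √(8750² + 2172²) = 9016 Ω
I = V/|Z| = 787.5 μA
V_R = I·|Z_R| = 0.0007875 × 8750 = 6.891 V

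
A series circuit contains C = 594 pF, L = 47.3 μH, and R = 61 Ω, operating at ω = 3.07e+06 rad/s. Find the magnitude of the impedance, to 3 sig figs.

408 Ω

X_L = ωL = 145 Ω
X_C = 1/(ωC) = 548 Ω
Net reactance X = X_L − X_C = -403 Ω
Z = 61.0 − j403 Ω
|Z| = √(61.0² + 403²) = 408 Ω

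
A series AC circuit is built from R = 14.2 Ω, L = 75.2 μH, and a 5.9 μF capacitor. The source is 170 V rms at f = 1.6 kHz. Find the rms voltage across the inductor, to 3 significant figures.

5.99 V

ω = 2πf = 10050 rad/s
X_L = ωL = 0.756 Ω
X_C = 1/(ωC) = 16.9 Ω
Net reactance X = X_L − X_C = -16.1 Ω
Z = 14.2 − j16.1 Ω
|Z| = √(14.2² + 16.1²) = 21.5 Ω
I = V/|Z| = 7.92 A
V_L = I·|Z_L| = 7.92 × 0.756 = 5.99 V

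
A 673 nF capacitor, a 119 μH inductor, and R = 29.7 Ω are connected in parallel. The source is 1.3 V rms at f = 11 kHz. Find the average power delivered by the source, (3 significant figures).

ω = 2πf = 69120 rad/s
X_L = ωL = 8.22 Ω
X_C = 1/(ωC) = 21.5 Ω
Parallel: admittances add. Y = 1/R + 1/(jωL) + jωC
Y = (0.0337 − j0.0751) S
|Y| = 0.0823 S → |Z| = 1/|Y| = 12.2 Ω, ∠Z = −∠Y = 65.8°
I = V/|Z| = 107 mA
P = VI cos φ = 1.3 × 0.107 × cos(65.8°) = 56.9 mW

56.9 mW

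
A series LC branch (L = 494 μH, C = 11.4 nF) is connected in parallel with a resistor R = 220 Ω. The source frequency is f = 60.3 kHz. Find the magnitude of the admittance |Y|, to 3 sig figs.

ω = 2πf = 378900 rad/s
X_L = ωL = 187 Ω
X_C = 1/(ωC) = 232 Ω
Branch 1: Z₁ = R = 220 Ω
Branch 2 (series LC): Z₂ = j(X_L − X_C) = −j44.4 Ω
Parallel: Z = Z₁Z₂/(Z₁+Z₂), |Z| = 43.5 Ω, ∠Z = -78.6°
|Y| = 1/|Z| = 23.0 mS

23.0 mS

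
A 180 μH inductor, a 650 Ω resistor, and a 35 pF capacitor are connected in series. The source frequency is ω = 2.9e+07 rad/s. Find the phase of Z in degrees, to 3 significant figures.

81.3°

X_L = ωL = 5220 Ω
X_C = 1/(ωC) = 985 Ω
Net reactance X = X_L − X_C = 4230 Ω
Z = 650 + j4230 Ω
|Z| = √(650² + 4230²) = 4280 Ω
∠Z = arctan(4230/650) = 81.3°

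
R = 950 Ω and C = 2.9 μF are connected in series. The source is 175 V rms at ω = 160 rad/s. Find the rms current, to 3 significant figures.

74.3 mA

X_C = 1/(ωC) = 2160 Ω
Z = 950 − j2160 Ω
|Z| = √(950² + 2160²) = 2360 Ω
I = V/|Z| = 175/2360 = 74.3 mA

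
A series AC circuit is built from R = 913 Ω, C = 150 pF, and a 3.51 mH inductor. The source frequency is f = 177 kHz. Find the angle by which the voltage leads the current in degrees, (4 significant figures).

-66.41°

ω = 2πf = 1.112e+06 rad/s
X_L = ωL = 3904 Ω
X_C = 1/(ωC) = 5995 Ω
Net reactance X = X_L − X_C = -2091 Ω
Z = 913.0 − j2091 Ω
|Z| = √(913.0² + 2091²) = 2282 Ω
∠Z = arctan(-2091/913.0) = -66.41°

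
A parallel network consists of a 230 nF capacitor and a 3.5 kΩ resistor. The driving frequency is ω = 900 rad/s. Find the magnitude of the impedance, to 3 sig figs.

2830 Ω

X_C = 1/(ωC) = 4830 Ω
Parallel: admittances add. Y = 1/R + jωC
Y = (0.000286 + j0.000207) S
|Y| = 0.000353 S → |Z| = 1/|Y| = 2830 Ω, ∠Z = −∠Y = -35.9°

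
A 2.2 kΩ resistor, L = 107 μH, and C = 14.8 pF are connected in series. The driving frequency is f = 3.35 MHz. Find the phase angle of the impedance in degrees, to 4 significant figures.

ω = 2πf = 2.105e+07 rad/s
X_L = ωL = 2252 Ω
X_C = 1/(ωC) = 3210 Ω
Net reactance X = X_L − X_C = -957.9 Ω
Z = 2200 − j957.9 Ω
|Z| = √(2200² + 957.9²) = 2399 Ω
∠Z = arctan(-957.9/2200) = -23.53°

-23.53°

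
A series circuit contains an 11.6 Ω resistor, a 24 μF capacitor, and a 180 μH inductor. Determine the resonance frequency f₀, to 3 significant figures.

2.42 kHz

ω₀ = 1/√(LC) = 1/√(0.00018 × 2.4e-05) = 15210 rad/s
f₀ = ω₀/(2π) = 2.42 kHz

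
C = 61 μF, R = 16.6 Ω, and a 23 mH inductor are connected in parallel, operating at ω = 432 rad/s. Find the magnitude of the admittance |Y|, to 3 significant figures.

X_L = ωL = 9.94 Ω
X_C = 1/(ωC) = 37.9 Ω
Parallel: admittances add. Y = 1/R + 1/(jωL) + jωC
Y = (0.0602 − j0.0743) S
|Y| = 0.0956 S → |Z| = 1/|Y| = 10.5 Ω, ∠Z = −∠Y = 51.0°

95.6 mS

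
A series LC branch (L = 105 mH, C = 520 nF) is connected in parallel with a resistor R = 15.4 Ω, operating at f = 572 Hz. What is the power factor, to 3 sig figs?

ω = 2πf = 3594 rad/s
X_L = ωL = 377 Ω
X_C = 1/(ωC) = 535 Ω
Branch 1: Z₁ = R = 15.4 Ω
Branch 2 (series LC): Z₂ = j(X_L − X_C) = −j158 Ω
Parallel: Z = Z₁Z₂/(Z₁+Z₂), |Z| = 15.3 Ω, ∠Z = -5.58°
cos φ = cos(-5.58°) = 0.995

0.995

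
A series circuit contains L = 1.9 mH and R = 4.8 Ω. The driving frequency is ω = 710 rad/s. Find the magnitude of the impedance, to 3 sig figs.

X_L = ωL = 1.35 Ω
Z = 4.80 + j1.35 Ω
|Z| = √(4.80² + 1.35²) = 4.99 Ω

4.99 Ω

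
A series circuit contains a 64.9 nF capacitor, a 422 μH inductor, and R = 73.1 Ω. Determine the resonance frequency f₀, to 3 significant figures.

30.4 kHz

ω₀ = 1/√(LC) = 1/√(0.000422 × 6.49e-08) = 191100 rad/s
f₀ = ω₀/(2π) = 30.4 kHz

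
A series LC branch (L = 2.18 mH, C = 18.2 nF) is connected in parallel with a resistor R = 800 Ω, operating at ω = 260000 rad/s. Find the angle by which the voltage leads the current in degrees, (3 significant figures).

X_L = ωL = 567 Ω
X_C = 1/(ωC) = 211 Ω
Branch 1: Z₁ = R = 800 Ω
Branch 2 (series LC): Z₂ = j(X_L − X_C) = j355 Ω
Parallel: Z = Z₁Z₂/(Z₁+Z₂), |Z| = 325 Ω, ∠Z = 66.0°

66.0°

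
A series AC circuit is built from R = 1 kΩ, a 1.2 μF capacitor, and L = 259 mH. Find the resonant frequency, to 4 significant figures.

ω₀ = 1/√(LC) = 1/√(0.259 × 1.2e-06) = 1794 rad/s
f₀ = ω₀/(2π) = 285.5 Hz

285.5 Hz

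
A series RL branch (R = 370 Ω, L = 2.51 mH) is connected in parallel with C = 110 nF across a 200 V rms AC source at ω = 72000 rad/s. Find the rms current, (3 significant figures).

X_L = ωL = 181 Ω
X_C = 1/(ωC) = 126 Ω
Branch 1 (R+jX_L): Z₁ = 370 + j181 Ω, |Z₁| = 412 Ω
Branch 2 (−jX_C): Z₂ = −j126 Ω
Parallel: Z = Z₁Z₂/(Z₁+Z₂), |Z| = 139 Ω, ∠Z = -72.3°
I = V/|Z| = 200/139 = 1.44 A

1.44 A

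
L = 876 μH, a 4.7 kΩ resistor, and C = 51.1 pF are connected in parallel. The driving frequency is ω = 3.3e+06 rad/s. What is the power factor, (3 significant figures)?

X_L = ωL = 2890 Ω
X_C = 1/(ωC) = 5930 Ω
Parallel: admittances add. Y = 1/R + 1/(jωL) + jωC
Y = (0.000213 − j0.000177) S
|Y| = 0.000277 S → |Z| = 1/|Y| = 3610 Ω, ∠Z = −∠Y = 39.8°
cos φ = cos(39.8°) = 0.768

0.768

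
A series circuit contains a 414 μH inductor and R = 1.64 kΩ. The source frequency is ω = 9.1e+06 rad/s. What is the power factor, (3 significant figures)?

X_L = ωL = 3770 Ω
Z = 1640 + j3770 Ω
|Z| = √(1640² + 3770²) = 4110 Ω
∠Z = arctan(3770/1640) = 66.5°
cos φ = cos(66.5°) = 0.399

0.399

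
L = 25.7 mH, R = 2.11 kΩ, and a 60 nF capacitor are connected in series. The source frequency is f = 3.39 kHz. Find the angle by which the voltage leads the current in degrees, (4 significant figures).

-6.357°

ω = 2πf = 21300 rad/s
X_L = ωL = 547.4 Ω
X_C = 1/(ωC) = 782.5 Ω
Net reactance X = X_L − X_C = -235.1 Ω
Z = 2110 − j235.1 Ω
|Z| = √(2110² + 235.1²) = 2123 Ω
∠Z = arctan(-235.1/2110) = -6.357°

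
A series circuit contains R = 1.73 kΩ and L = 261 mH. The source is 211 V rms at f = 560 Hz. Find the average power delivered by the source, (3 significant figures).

ω = 2πf = 3519 rad/s
X_L = ωL = 918 Ω
Z = 1730 + j918 Ω
|Z| = √(1730² + 918²) = 1960 Ω
∠Z = arctan(918/1730) = 28.0°
I = V/|Z| = 108 mA
P = VI cos φ = 211 × 0.108 × cos(28.0°) = 20.1 W

20.1 W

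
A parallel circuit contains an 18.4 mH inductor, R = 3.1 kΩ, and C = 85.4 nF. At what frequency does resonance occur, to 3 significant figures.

ω₀ = 1/√(LC) = 1/√(0.0184 × 8.54e-08) = 25230 rad/s
f₀ = ω₀/(2π) = 4.01 kHz

4.01 kHz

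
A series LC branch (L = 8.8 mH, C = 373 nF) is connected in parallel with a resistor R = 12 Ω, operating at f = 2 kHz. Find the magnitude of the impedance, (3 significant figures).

ω = 2πf = 12570 rad/s
X_L = ωL = 111 Ω
X_C = 1/(ωC) = 213 Ω
Branch 1: Z₁ = R = 12.0 Ω
Branch 2 (series LC): Z₂ = j(X_L − X_C) = −j103 Ω
Parallel: Z = Z₁Z₂/(Z₁+Z₂), |Z| = 11.9 Ω, ∠Z = -6.66°

11.9 Ω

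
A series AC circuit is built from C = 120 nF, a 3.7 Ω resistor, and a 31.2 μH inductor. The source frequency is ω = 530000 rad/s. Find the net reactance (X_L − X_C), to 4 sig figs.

X_L = ωL = 16.54 Ω
X_C = 1/(ωC) = 15.72 Ω
X = 16.54 − 15.72 = 0.8127 Ω

0.8127 Ω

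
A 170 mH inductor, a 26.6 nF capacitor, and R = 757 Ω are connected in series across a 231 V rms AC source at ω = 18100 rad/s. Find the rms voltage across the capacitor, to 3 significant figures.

X_L = ωL = 3080 Ω
X_C = 1/(ωC) = 2080 Ω
Net reactance X = X_L − X_C = 1000 Ω
Z = 757 + j1000 Ω
|Z| = √(757² + 1000²) = 1250 Ω
I = V/|Z| = 184 mA
V_C = I·|Z_C| = 0.184 × 2080 = 383 V

383 V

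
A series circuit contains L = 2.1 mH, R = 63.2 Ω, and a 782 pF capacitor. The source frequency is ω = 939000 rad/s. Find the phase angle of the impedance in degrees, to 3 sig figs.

X_L = ωL = 1970 Ω
X_C = 1/(ωC) = 1360 Ω
Net reactance X = X_L − X_C = 610 Ω
Z = 63.2 + j610 Ω
|Z| = √(63.2² + 610²) = 613 Ω
∠Z = arctan(610/63.2) = 84.1°

84.1°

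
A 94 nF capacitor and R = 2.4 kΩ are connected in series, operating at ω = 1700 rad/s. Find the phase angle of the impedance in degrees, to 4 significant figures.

-69.02°

X_C = 1/(ωC) = 6258 Ω
Z = 2400 − j6258 Ω
|Z| = √(2400² + 6258²) = 6702 Ω
∠Z = arctan(-6258/2400) = -69.02°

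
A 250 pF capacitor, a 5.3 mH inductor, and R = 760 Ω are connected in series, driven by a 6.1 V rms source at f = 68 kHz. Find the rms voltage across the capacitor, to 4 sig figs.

8.000 V

ω = 2πf = 427300 rad/s
X_L = ωL = 2264 Ω
X_C = 1/(ωC) = 9362 Ω
Net reactance X = X_L − X_C = -7098 Ω
Z = 760.0 − j7098 Ω
|Z| = √(760.0² + 7098²) = 7138 Ω
I = V/|Z| = 854.6 μA
V_C = I·|Z_C| = 0.0008546 × 9362 = 8.000 V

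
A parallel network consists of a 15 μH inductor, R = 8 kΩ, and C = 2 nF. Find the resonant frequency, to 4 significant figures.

ω₀ = 1/√(LC) = 1/√(1.5e-05 × 2e-09) = 5.774e+06 rad/s
f₀ = ω₀/(2π) = 918.9 kHz

918.9 kHz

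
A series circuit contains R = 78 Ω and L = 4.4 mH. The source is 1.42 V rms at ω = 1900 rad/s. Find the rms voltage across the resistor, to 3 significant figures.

X_L = ωL = 8.36 Ω
Z = 78.0 + j8.36 Ω
|Z| = √(78.0² + 8.36²) = 78.4 Ω
I = V/|Z| = 18.1 mA
V_R = I·|Z_R| = 0.0181 × 78.0 = 1.41 V

1.41 V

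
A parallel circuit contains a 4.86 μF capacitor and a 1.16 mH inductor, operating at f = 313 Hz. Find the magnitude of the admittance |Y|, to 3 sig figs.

429 mS

ω = 2πf = 1967 rad/s
X_L = ωL = 2.28 Ω
X_C = 1/(ωC) = 105 Ω
Parallel: admittances add. Y = 1/(jωL) + jωC
Y = (0 − j0.429) S
|Y| = 0.429 S → |Z| = 1/|Y| = 2.33 Ω, ∠Z = −∠Y = 90.0°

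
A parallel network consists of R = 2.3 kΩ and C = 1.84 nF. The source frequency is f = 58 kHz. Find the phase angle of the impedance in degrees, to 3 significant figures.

ω = 2πf = 364400 rad/s
X_C = 1/(ωC) = 1490 Ω
Parallel: admittances add. Y = 1/R + jωC
Y = (0.000435 + j0.000671) S
|Y| = 0.000799 S → |Z| = 1/|Y| = 1250 Ω, ∠Z = −∠Y = -57.0°

-57.0°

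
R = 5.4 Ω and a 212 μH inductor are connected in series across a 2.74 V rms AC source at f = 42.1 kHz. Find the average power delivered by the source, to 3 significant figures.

ω = 2πf = 264500 rad/s
X_L = ωL = 56.1 Ω
Z = 5.40 + j56.1 Ω
|Z| = √(5.40² + 56.1²) = 56.3 Ω
∠Z = arctan(56.1/5.40) = 84.5°
I = V/|Z| = 48.6 mA
P = VI cos φ = 2.74 × 0.0486 × cos(84.5°) = 12.8 mW

12.8 mW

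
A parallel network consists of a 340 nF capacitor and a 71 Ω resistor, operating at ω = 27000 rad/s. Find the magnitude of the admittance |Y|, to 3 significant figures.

16.8 mS

X_C = 1/(ωC) = 109 Ω
Parallel: admittances add. Y = 1/R + jωC
Y = (0.0141 + j0.00918) S
|Y| = 0.0168 S → |Z| = 1/|Y| = 59.5 Ω, ∠Z = −∠Y = -33.1°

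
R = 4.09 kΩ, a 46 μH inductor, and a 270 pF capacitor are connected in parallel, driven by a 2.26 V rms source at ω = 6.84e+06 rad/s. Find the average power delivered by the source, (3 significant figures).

X_L = ωL = 315 Ω
X_C = 1/(ωC) = 541 Ω
Parallel: admittances add. Y = 1/R + 1/(jωL) + jωC
Y = (0.000244 − j0.00133) S
|Y| = 0.00135 S → |Z| = 1/|Y| = 739 Ω, ∠Z = −∠Y = 79.6°
I = V/|Z| = 3.06 mA
P = VI cos φ = 2.26 × 0.00306 × cos(79.6°) = 1.25 mW

1.25 mW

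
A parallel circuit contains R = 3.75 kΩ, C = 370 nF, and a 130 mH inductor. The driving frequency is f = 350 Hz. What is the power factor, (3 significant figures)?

0.0989

ω = 2πf = 2199 rad/s
X_L = ωL = 286 Ω
X_C = 1/(ωC) = 1230 Ω
Parallel: admittances add. Y = 1/R + 1/(jωL) + jωC
Y = (0.000267 − j0.00268) S
|Y| = 0.00270 S → |Z| = 1/|Y| = 371 Ω, ∠Z = −∠Y = 84.3°
cos φ = cos(84.3°) = 0.0989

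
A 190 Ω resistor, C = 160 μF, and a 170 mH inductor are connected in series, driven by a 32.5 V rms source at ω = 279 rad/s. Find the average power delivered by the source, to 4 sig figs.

5.464 W

X_L = ωL = 47.43 Ω
X_C = 1/(ωC) = 22.40 Ω
Net reactance X = X_L − X_C = 25.03 Ω
Z = 190.0 + j25.03 Ω
|Z| = √(190.0² + 25.03²) = 191.6 Ω
∠Z = arctan(25.03/190.0) = 7.504°
I = V/|Z| = 169.6 mA
P = VI cos φ = 32.5 × 0.1696 × cos(7.504°) = 5.464 W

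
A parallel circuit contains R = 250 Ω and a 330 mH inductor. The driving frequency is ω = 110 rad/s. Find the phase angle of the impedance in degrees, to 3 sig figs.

81.7°

X_L = ωL = 36.3 Ω
Parallel: admittances add. Y = 1/R + 1/(jωL)
Y = (0.00400 − j0.0275) S
|Y| = 0.0278 S → |Z| = 1/|Y| = 35.9 Ω, ∠Z = −∠Y = 81.7°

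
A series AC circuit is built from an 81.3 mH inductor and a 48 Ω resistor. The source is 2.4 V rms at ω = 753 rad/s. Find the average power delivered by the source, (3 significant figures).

X_L = ωL = 61.2 Ω
Z = 48.0 + j61.2 Ω
|Z| = √(48.0² + 61.2²) = 77.8 Ω
∠Z = arctan(61.2/48.0) = 51.9°
I = V/|Z| = 30.9 mA
P = VI cos φ = 2.4 × 0.0309 × cos(51.9°) = 45.7 mW

45.7 mW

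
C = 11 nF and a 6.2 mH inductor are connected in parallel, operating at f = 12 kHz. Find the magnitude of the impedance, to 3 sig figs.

ω = 2πf = 75400 rad/s
X_L = ωL = 467 Ω
X_C = 1/(ωC) = 1210 Ω
Parallel: admittances add. Y = 1/(jωL) + jωC
Y = (0 − j0.00131) S
|Y| = 0.00131 S → |Z| = 1/|Y| = 763 Ω, ∠Z = −∠Y = 90.0°

763 Ω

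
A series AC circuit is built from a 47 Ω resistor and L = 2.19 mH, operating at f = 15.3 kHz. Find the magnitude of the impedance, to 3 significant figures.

216 Ω

ω = 2πf = 96130 rad/s
X_L = ωL = 211 Ω
Z = 47.0 + j211 Ω
|Z| = √(47.0² + 211²) = 216 Ω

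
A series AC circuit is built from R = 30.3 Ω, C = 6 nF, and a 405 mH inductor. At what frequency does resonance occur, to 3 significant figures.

3.23 kHz

ω₀ = 1/√(LC) = 1/√(0.405 × 6e-09) = 20290 rad/s
f₀ = ω₀/(2π) = 3.23 kHz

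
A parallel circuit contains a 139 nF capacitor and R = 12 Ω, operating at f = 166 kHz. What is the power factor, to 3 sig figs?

ω = 2πf = 1.043e+06 rad/s
X_C = 1/(ωC) = 6.90 Ω
Parallel: admittances add. Y = 1/R + jωC
Y = (0.0833 + j0.145) S
|Y| = 0.167 S → |Z| = 1/|Y| = 5.98 Ω, ∠Z = −∠Y = -60.1°
cos φ = cos(-60.1°) = 0.498

0.498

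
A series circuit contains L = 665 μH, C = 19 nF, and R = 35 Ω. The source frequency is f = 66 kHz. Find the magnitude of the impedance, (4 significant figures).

ω = 2πf = 414700 rad/s
X_L = ωL = 275.8 Ω
X_C = 1/(ωC) = 126.9 Ω
Net reactance X = X_L − X_C = 148.9 Ω
Z = 35.00 + j148.9 Ω
|Z| = √(35.00² + 148.9²) = 152.9 Ω

152.9 Ω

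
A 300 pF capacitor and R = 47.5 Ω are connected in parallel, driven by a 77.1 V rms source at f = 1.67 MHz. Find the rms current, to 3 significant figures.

ω = 2πf = 1.049e+07 rad/s
X_C = 1/(ωC) = 318 Ω
Parallel: admittances add. Y = 1/R + jωC
Y = (0.0211 + j0.00315) S
|Y| = 0.0213 S → |Z| = 1/|Y| = 47.0 Ω, ∠Z = −∠Y = -8.50°
I = V/|Z| = 77.1/47.0 = 1.64 A

1.64 A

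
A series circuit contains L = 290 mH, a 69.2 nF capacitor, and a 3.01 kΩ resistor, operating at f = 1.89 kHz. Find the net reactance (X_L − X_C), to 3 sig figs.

2230 Ω

ω = 2πf = 11880 rad/s
X_L = ωL = 3440 Ω
X_C = 1/(ωC) = 1220 Ω
X = 3440 − 1220 = 2230 Ω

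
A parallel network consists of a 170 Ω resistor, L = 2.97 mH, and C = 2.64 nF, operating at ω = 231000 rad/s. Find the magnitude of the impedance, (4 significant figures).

168.3 Ω

X_L = ωL = 686.1 Ω
X_C = 1/(ωC) = 1640 Ω
Parallel: admittances add. Y = 1/R + 1/(jωL) + jωC
Y = (0.005882 − j0.0008477) S
|Y| = 0.005943 S → |Z| = 1/|Y| = 168.3 Ω, ∠Z = −∠Y = 8.201°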